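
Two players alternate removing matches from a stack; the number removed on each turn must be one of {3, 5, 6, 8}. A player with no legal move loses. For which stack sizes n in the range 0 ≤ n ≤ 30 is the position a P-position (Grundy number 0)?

G(0) = 0
G(1) = mex{} = 0
G(2) = mex{} = 0
G(3) = mex{0} = 1
G(4) = mex{0} = 1
G(5) = mex{0,0} = 1
G(6) = mex{1,0,0} = 2
G(7) = mex{1,0,0} = 2
G(8) = mex{1,1,0,0} = 2
G(9) = mex{2,1,1,0} = 3
G(10) = mex{2,1,1,0} = 3
G(11) = mex{2,2,1,1} = 0
G(12) = mex{3,2,2,1} = 0
G(13) = mex{3,2,2,1} = 0
G(14) = mex{0,3,2,2} = 1
G(15) = mex{0,3,3,2} = 1
G(16) = mex{0,0,3,2} = 1
G(17) = mex{1,0,0,3} = 2
G(18) = mex{1,0,0,3} = 2
G(19) = mex{1,1,0,0} = 2
G(20) = mex{2,1,1,0} = 3
G(21) = mex{2,1,1,0} = 3
G(22) = mex{2,2,1,1} = 0
G(23) = mex{3,2,2,1} = 0
G(24) = mex{3,2,2,1} = 0
G(25) = mex{0,3,2,2} = 1
G(26) = mex{0,3,3,2} = 1
G(27) = mex{0,0,3,2} = 1
G(28) = mex{1,0,0,3} = 2
G(29) = mex{1,0,0,3} = 2
G(30) = mex{1,1,0,0} = 2
P-positions are exactly the n with G(n) = 0.

0, 1, 2, 11, 12, 13, 22, 23, 24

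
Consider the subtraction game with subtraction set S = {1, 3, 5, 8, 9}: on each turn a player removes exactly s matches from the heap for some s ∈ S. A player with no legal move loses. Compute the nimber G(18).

n :  0  1  2  3  4  5  6  7  8  9 10 11 12 13 14 15 16 17 18
G :  0  1  0  1  0  1  0  1  2  3  2  3  2  3  2  3  0  1  0

0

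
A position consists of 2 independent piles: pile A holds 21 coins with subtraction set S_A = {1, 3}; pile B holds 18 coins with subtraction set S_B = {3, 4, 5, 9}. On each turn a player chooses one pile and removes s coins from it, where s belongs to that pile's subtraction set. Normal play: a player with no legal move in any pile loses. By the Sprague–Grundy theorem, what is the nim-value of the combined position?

0

Pile A, S = {1, 3}:
n :  0  1  2  3  4  5  6  7  8  9 10 11 12 13 14 15 16 17 18 19 20 21
G :  0  1  0  1  0  1  0  1  0  1  0  1  0  1  0  1  0  1  0  1  0  1
G_A(21) = 1.
Pile B, S = {3, 4, 5, 9}:
G(0) = 0
G(1) = mex{} = 0
G(2) = mex{} = 0
G(3) = mex{0} = 1
G(4) = mex{0,0} = 1
G(5) = mex{0,0,0} = 1
G(6) = mex{1,0,0} = 2
G(7) = mex{1,1,0} = 2
G(8) = mex{1,1,1} = 0
G(9) = mex{2,1,1,0} = 3
G(10) = mex{2,2,1,0} = 3
G(11) = mex{0,2,2,0} = 1
G(12) = mex{3,0,2,1} = 4
G(13) = mex{3,3,0,1} = 2
G(14) = mex{1,3,3,1} = 0
G(15) = mex{4,1,3,2} = 0
G(16) = mex{2,4,1,2} = 0
G(17) = mex{0,2,4,0} = 1
G(18) = mex{0,0,2,3} = 1
G_B(18) = 1.
Combined Grundy value = 1 ⊕ 1 = 0.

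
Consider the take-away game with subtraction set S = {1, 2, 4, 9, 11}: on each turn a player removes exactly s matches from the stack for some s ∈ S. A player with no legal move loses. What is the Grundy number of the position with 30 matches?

1

n :  0  1  2  3  4  5  6  7  8  9 10 11 12 13 14 15 16 17 18 19 20 21 22 23 24 25 26 27 28 29 30
G :  0  1  2  0  1  2  0  1  2  3  4  5  3  0  1  2  0  1  2  0  1  2  3  4  5  3  0  1  2  0  1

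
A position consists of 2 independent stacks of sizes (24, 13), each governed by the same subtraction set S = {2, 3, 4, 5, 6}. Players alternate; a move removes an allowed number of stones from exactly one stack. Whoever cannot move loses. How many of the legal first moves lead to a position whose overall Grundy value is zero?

All stacks use S = {2, 3, 4, 5, 6}:
n :  0  1  2  3  4  5  6  7  8  9 10 11 12 13 14 15 16 17 18 19 20 21 22 23 24
G :  0  0  1  1  2  2  3  3  0  0  1  1  2  2  3  3  0  0  1  1  2  2  3  3  0
Stack A: G(24) = 0.
Stack B: G(13) = 2.
Combined Grundy value = 0 ⊕ 2 = 2.
A winning move leaves total XOR = 0, i.e. changes one component's Grundy value g to g ⊕ X where X is the current total.
Stack A: need g' = 0⊕2 = 2. Options: 24−2→G=3, 24−3→G=2, 24−4→G=2, 24−5→G=1, 24−6→G=1. Hits: 2.
Stack B: need g' = 2⊕2 = 0. Options: 13−2→G=1, 13−3→G=1, 13−4→G=0, 13−5→G=0, 13−6→G=3. Hits: 2.

4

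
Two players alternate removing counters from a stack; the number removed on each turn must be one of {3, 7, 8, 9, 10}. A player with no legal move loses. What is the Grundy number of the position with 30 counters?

n :  0  1  2  3  4  5  6  7  8  9 10 11 12 13 14 15 16 17 18 19 20 21 22 23 24 25 26 27 28 29 30
G :  0  0  0  1  1  1  0  2  2  1  3  3  2  2  4  3  3  0  0  0  1  1  1  0  2  2  1  3  3  2  2

2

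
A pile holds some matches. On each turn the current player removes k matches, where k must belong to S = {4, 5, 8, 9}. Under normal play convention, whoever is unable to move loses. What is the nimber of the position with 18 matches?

G(0) = 0
G(1) = mex{} = 0
G(2) = mex{} = 0
G(3) = mex{} = 0
G(4) = mex{0} = 1
G(5) = mex{0,0} = 1
G(6) = mex{0,0} = 1
G(7) = mex{0,0} = 1
G(8) = mex{1,0,0} = 2
G(9) = mex{1,1,0,0} = 2
G(10) = mex{1,1,0,0} = 2
G(11) = mex{1,1,0,0} = 2
G(12) = mex{2,1,1,0} = 3
G(13) = mex{2,2,1,1} = 0
G(14) = mex{2,2,1,1} = 0
G(15) = mex{2,2,1,1} = 0
G(16) = mex{3,2,2,1} = 0
G(17) = mex{0,3,2,2} = 1
G(18) = mex{0,0,2,2} = 1

1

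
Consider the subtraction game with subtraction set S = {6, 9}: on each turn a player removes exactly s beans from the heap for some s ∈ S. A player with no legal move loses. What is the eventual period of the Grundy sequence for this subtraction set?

n :  0  1  2  3  4  5  6  7  8  9 10 11 12 13 14 15 16 17 18 19 20 21 22 23 24 25 26 27 28 29 30 31
G :  0  0  0  0  0  0  1  1  1  1  1  1  2  2  2  0  0  0  0  0  0  1  1  1  1  1  1  2  2  2  0  0
G(n+15) = G(n) holds for n = 0,…,8 (a full window of length max(S) = 9), so the sequence is purely periodic with period 15.

15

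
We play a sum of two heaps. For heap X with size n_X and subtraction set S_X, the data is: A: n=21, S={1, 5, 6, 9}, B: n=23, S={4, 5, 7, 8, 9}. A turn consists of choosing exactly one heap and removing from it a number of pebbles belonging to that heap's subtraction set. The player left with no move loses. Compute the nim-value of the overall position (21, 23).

Heap A, S = {1, 5, 6, 9}:
G(0) = 0
G(1) = mex{0} = 1
G(2) = mex{1} = 0
G(3) = mex{0} = 1
G(4) = mex{1} = 0
G(5) = mex{0,0} = 1
G(6) = mex{1,1,0} = 2
G(7) = mex{2,0,1} = 3
G(8) = mex{3,1,0} = 2
G(9) = mex{2,0,1,0} = 3
G(10) = mex{3,1,0,1} = 2
G(11) = mex{2,2,1,0} = 3
G(12) = mex{3,3,2,1} = 0
G(13) = mex{0,2,3,0} = 1
G(14) = mex{1,3,2,1} = 0
G(15) = mex{0,2,3,2} = 1
G(16) = mex{1,3,2,3} = 0
G(17) = mex{0,0,3,2} = 1
G(18) = mex{1,1,0,3} = 2
G(19) = mex{2,0,1,2} = 3
G(20) = mex{3,1,0,3} = 2
G(21) = mex{2,0,1,0} = 3
G_A(21) = 3.
Heap B, S = {4, 5, 7, 8, 9}:
G(0) = 0
G(1) = mex{} = 0
G(2) = mex{} = 0
G(3) = mex{} = 0
G(4) = mex{0} = 1
G(5) = mex{0,0} = 1
G(6) = mex{0,0} = 1
G(7) = mex{0,0,0} = 1
G(8) = mex{1,0,0,0} = 2
G(9) = mex{1,1,0,0,0} = 2
G(10) = mex{1,1,0,0,0} = 2
G(11) = mex{1,1,1,0,0} = 2
G(12) = mex{2,1,1,1,0} = 3
G(13) = mex{2,2,1,1,1} = 0
G(14) = mex{2,2,1,1,1} = 0
G(15) = mex{2,2,2,1,1} = 0
G(16) = mex{3,2,2,2,1} = 0
G(17) = mex{0,3,2,2,2} = 1
G(18) = mex{0,0,2,2,2} = 1
G(19) = mex{0,0,3,2,2} = 1
G(20) = mex{0,0,0,3,2} = 1
G(21) = mex{1,0,0,0,3} = 2
G(22) = mex{1,1,0,0,0} = 2
G(23) = mex{1,1,0,0,0} = 2
G_B(23) = 2.
Combined Grundy value = 3 ⊕ 2 = 1.

1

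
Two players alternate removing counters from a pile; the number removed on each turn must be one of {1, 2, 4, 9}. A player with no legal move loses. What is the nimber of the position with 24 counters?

G(0) = 0
G(1) = mex{0} = 1
G(2) = mex{1,0} = 2
G(3) = mex{2,1} = 0
G(4) = mex{0,2,0} = 1
G(5) = mex{1,0,1} = 2
G(6) = mex{2,1,2} = 0
G(7) = mex{0,2,0} = 1
G(8) = mex{1,0,1} = 2
G(9) = mex{2,1,2,0} = 3
G(10) = mex{3,2,0,1} = 4
G(11) = mex{4,3,1,2} = 0
G(12) = mex{0,4,2,0} = 1
G(13) = mex{1,0,3,1} = 2
G(14) = mex{2,1,4,2} = 0
G(15) = mex{0,2,0,0} = 1
G(16) = mex{1,0,1,1} = 2
G(17) = mex{2,1,2,2} = 0
G(18) = mex{0,2,0,3} = 1
G(19) = mex{1,0,1,4} = 2
G(20) = mex{2,1,2,0} = 3
G(21) = mex{3,2,0,1} = 4
G(22) = mex{4,3,1,2} = 0
G(23) = mex{0,4,2,0} = 1
G(24) = mex{1,0,3,1} = 2

2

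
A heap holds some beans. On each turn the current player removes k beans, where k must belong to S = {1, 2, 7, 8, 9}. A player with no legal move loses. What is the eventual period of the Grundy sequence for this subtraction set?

n :  0  1  2  3  4  5  6  7  8  9 10 11 12 13 14 15 16 17 18 19 20 21 22 23 24 25 26 27 28 29 30 31 32 33
G :  0  1  2  0  1  2  0  1  2  3  4  5  3  4  5  3  0  1  2  0  1  2  0  1  2  3  4  5  3  4  5  3  0  1
G(n+16) = G(n) holds for n = 0,…,8 (a full window of length max(S) = 9), so the sequence is purely periodic with period 16.

16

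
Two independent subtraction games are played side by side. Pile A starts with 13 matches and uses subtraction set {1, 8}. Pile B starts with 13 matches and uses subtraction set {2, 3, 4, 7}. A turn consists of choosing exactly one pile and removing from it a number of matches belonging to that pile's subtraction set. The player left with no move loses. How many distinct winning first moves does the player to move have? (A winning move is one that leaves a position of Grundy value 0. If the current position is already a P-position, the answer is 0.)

4

Pile A, S = {1, 8}:
G(0) = 0
G(1) = mex{0} = 1
G(2) = mex{1} = 0
G(3) = mex{0} = 1
G(4) = mex{1} = 0
G(5) = mex{0} = 1
G(6) = mex{1} = 0
G(7) = mex{0} = 1
G(8) = mex{1,0} = 2
G(9) = mex{2,1} = 0
G(10) = mex{0,0} = 1
G(11) = mex{1,1} = 0
G(12) = mex{0,0} = 1
G(13) = mex{1,1} = 0
G_A(13) = 0.
Pile B, S = {2, 3, 4, 7}:
G(0) = 0
G(1) = mex{} = 0
G(2) = mex{0} = 1
G(3) = mex{0,0} = 1
G(4) = mex{1,0,0} = 2
G(5) = mex{1,1,0} = 2
G(6) = mex{2,1,1} = 0
G(7) = mex{2,2,1,0} = 3
G(8) = mex{0,2,2,0} = 1
G(9) = mex{3,0,2,1} = 4
G(10) = mex{1,3,0,1} = 2
G(11) = mex{4,1,3,2} = 0
G(12) = mex{2,4,1,2} = 0
G(13) = mex{0,2,4,0} = 1
G_B(13) = 1.
Combined Grundy value = 0 ⊕ 1 = 1.
A winning move leaves total XOR = 0, i.e. changes one component's Grundy value g to g ⊕ X where X is the current total.
Pile A: need g' = 0⊕1 = 1. Options: 13−1→G=1, 13−8→G=1. Hits: 2.
Pile B: need g' = 1⊕1 = 0. Options: 13−2→G=0, 13−3→G=2, 13−4→G=4, 13−7→G=0. Hits: 2.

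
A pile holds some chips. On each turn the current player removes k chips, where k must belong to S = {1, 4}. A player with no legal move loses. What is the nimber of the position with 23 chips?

1

G(0) = 0
G(1) = mex{0} = 1
G(2) = mex{1} = 0
G(3) = mex{0} = 1
G(4) = mex{1,0} = 2
G(5) = mex{2,1} = 0
G(6) = mex{0,0} = 1
G(7) = mex{1,1} = 0
G(8) = mex{0,2} = 1
G(9) = mex{1,0} = 2
G(10) = mex{2,1} = 0
G(11) = mex{0,0} = 1
G(12) = mex{1,1} = 0
G(13) = mex{0,2} = 1
G(14) = mex{1,0} = 2
G(15) = mex{2,1} = 0
G(16) = mex{0,0} = 1
G(17) = mex{1,1} = 0
G(18) = mex{0,2} = 1
G(19) = mex{1,0} = 2
G(20) = mex{2,1} = 0
G(21) = mex{0,0} = 1
G(22) = mex{1,1} = 0
G(23) = mex{0,2} = 1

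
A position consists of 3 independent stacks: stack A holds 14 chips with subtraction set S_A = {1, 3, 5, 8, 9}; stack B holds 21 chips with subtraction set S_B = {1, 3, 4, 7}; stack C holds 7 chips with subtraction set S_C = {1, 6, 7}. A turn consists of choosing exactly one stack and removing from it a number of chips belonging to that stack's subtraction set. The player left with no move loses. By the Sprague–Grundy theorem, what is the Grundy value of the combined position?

2

Stack A, S = {1, 3, 5, 8, 9}:
G(0) = 0
G(1) = mex{0} = 1
G(2) = mex{1} = 0
G(3) = mex{0,0} = 1
G(4) = mex{1,1} = 0
G(5) = mex{0,0,0} = 1
G(6) = mex{1,1,1} = 0
G(7) = mex{0,0,0} = 1
G(8) = mex{1,1,1,0} = 2
G(9) = mex{2,0,0,1,0} = 3
G(10) = mex{3,1,1,0,1} = 2
G(11) = mex{2,2,0,1,0} = 3
G(12) = mex{3,3,1,0,1} = 2
G(13) = mex{2,2,2,1,0} = 3
G(14) = mex{3,3,3,0,1} = 2
G_A(14) = 2.
Stack B, S = {1, 3, 4, 7}:
n :  0  1  2  3  4  5  6  7  8  9 10 11 12 13 14 15 16 17 18 19 20 21
G :  0  1  0  1  2  3  2  3  0  1  0  1  2  3  2  3  0  1  0  1  2  3
G_B(21) = 3.
Stack C, S = {1, 6, 7}:
G(0) = 0
G(1) = mex{0} = 1
G(2) = mex{1} = 0
G(3) = mex{0} = 1
G(4) = mex{1} = 0
G(5) = mex{0} = 1
G(6) = mex{1,0} = 2
G(7) = mex{2,1,0} = 3
G_C(7) = 3.
Combined Grundy value = 2 ⊕ 3 ⊕ 3 = 2.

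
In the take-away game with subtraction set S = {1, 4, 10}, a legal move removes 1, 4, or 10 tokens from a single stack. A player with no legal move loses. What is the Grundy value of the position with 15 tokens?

3

n :  0  1  2  3  4  5  6  7  8  9 10 11 12 13 14 15
G :  0  1  0  1  2  0  1  0  1  2  3  2  3  0  1  3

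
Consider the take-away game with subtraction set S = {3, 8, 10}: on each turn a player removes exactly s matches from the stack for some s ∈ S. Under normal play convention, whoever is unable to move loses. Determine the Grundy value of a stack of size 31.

0

n :  0  1  2  3  4  5  6  7  8  9 10 11 12 13 14 15 16 17 18 19 20 21 22 23 24 25 26 27 28 29 30 31
G :  0  0  0  1  1  1  0  0  2  1  1  3  2  0  2  3  1  3  0  0  0  1  1  1  0  0  2  1  1  3  2  0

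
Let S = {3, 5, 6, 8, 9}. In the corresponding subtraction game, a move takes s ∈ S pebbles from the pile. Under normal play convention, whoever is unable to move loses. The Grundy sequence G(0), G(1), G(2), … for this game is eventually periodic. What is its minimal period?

n :  0  1  2  3  4  5  6  7  8  9 10 11 12 13 14 15 16 17 18 19 20 21 22 23 24 25
G :  0  0  0  1  1  1  2  2  2  3  3  3  0  0  0  1  1  1  2  2  2  3  3  3  0  0
G(n+12) = G(n) holds for n = 0,…,8 (a full window of length max(S) = 9), so the sequence is purely periodic with period 12.

12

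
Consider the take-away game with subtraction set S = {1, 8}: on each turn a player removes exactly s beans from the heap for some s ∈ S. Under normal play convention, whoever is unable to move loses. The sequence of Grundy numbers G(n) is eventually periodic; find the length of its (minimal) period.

9

G(0) = 0
G(1) = mex{0} = 1
G(2) = mex{1} = 0
G(3) = mex{0} = 1
G(4) = mex{1} = 0
G(5) = mex{0} = 1
G(6) = mex{1} = 0
G(7) = mex{0} = 1
G(8) = mex{1,0} = 2
G(9) = mex{2,1} = 0
G(10) = mex{0,0} = 1
G(11) = mex{1,1} = 0
G(12) = mex{0,0} = 1
G(13) = mex{1,1} = 0
G(14) = mex{0,0} = 1
G(15) = mex{1,1} = 0
G(16) = mex{0,2} = 1
G(17) = mex{1,0} = 2
G(18) = mex{2,1} = 0
G(19) = mex{0,0} = 1
G(n+9) = G(n) holds for n = 0,…,7 (a full window of length max(S) = 8), so the sequence is purely periodic with period 9.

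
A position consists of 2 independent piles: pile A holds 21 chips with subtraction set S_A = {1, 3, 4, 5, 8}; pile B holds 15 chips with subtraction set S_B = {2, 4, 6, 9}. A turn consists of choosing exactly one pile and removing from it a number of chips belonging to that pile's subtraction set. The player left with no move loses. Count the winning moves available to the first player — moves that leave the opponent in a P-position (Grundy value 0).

2

Pile A, S = {1, 3, 4, 5, 8}:
n :  0  1  2  3  4  5  6  7  8  9 10 11 12 13 14 15 16 17 18 19 20 21
G :  0  1  0  1  2  3  2  3  4  0  1  0  1  2  3  2  3  4  0  1  0  1
G_A(21) = 1.
Pile B, S = {2, 4, 6, 9}:
G(0) = 0
G(1) = mex{} = 0
G(2) = mex{0} = 1
G(3) = mex{0} = 1
G(4) = mex{1,0} = 2
G(5) = mex{1,0} = 2
G(6) = mex{2,1,0} = 3
G(7) = mex{2,1,0} = 3
G(8) = mex{3,2,1} = 0
G(9) = mex{3,2,1,0} = 4
G(10) = mex{0,3,2,0} = 1
G(11) = mex{4,3,2,1} = 0
G(12) = mex{1,0,3,1} = 2
G(13) = mex{0,4,3,2} = 1
G(14) = mex{2,1,0,2} = 3
G(15) = mex{1,0,4,3} = 2
G_B(15) = 2.
Combined Grundy value = 1 ⊕ 2 = 3.
A winning move leaves total XOR = 0, i.e. changes one component's Grundy value g to g ⊕ X where X is the current total.
Pile A: need g' = 1⊕3 = 2. Options: 21−1→G=0, 21−3→G=0, 21−4→G=4, 21−5→G=3, 21−8→G=2. Hits: 1.
Pile B: need g' = 2⊕3 = 1. Options: 15−2→G=1, 15−4→G=0, 15−6→G=4, 15−9→G=3. Hits: 1.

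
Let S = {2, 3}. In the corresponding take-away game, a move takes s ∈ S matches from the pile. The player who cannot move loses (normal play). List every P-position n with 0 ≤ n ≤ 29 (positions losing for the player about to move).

n :  0  1  2  3  4  5  6  7  8  9 10 11 12 13 14 15 16 17 18 19 20 21 22 23 24 25 26 27 28 29
G :  0  0  1  1  2  0  0  1  1  2  0  0  1  1  2  0  0  1  1  2  0  0  1  1  2  0  0  1  1  2
P-positions are exactly the n with G(n) = 0.

0, 1, 5, 6, 10, 11, 15, 16, 20, 21, 25, 26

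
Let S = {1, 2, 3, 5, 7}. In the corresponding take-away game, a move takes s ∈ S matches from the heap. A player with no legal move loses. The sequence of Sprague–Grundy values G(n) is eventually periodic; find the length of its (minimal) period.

4

n :  0  1  2  3  4  5  6  7  8  9 10 11 12 13 14
G :  0  1  2  3  0  1  2  3  0  1  2  3  0  1  2
G(n+4) = G(n) holds for n = 0,…,6 (a full window of length max(S) = 7), so the sequence is purely periodic with period 4.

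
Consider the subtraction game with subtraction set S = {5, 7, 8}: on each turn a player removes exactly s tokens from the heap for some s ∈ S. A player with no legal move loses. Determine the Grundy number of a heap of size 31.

1

G(0) = 0
G(1) = mex{} = 0
G(2) = mex{} = 0
G(3) = mex{} = 0
G(4) = mex{} = 0
G(5) = mex{0} = 1
G(6) = mex{0} = 1
G(7) = mex{0,0} = 1
G(8) = mex{0,0,0} = 1
G(9) = mex{0,0,0} = 1
G(10) = mex{1,0,0} = 2
G(11) = mex{1,0,0} = 2
G(12) = mex{1,1,0} = 2
G(13) = mex{1,1,1} = 0
G(14) = mex{1,1,1} = 0
G(15) = mex{2,1,1} = 0
G(16) = mex{2,1,1} = 0
G(17) = mex{2,2,1} = 0
G(18) = mex{0,2,2} = 1
G(19) = mex{0,2,2} = 1
G(20) = mex{0,0,2} = 1
G(21) = mex{0,0,0} = 1
G(22) = mex{0,0,0} = 1
G(23) = mex{1,0,0} = 2
G(24) = mex{1,0,0} = 2
G(25) = mex{1,1,0} = 2
G(26) = mex{1,1,1} = 0
G(27) = mex{1,1,1} = 0
G(28) = mex{2,1,1} = 0
G(29) = mex{2,1,1} = 0
G(30) = mex{2,2,1} = 0
G(31) = mex{0,2,2} = 1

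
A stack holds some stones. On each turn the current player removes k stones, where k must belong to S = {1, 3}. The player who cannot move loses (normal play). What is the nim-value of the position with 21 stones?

1

G(0) = 0
G(1) = mex{0} = 1
G(2) = mex{1} = 0
G(3) = mex{0,0} = 1
G(4) = mex{1,1} = 0
G(5) = mex{0,0} = 1
G(6) = mex{1,1} = 0
G(7) = mex{0,0} = 1
G(8) = mex{1,1} = 0
G(9) = mex{0,0} = 1
G(10) = mex{1,1} = 0
G(11) = mex{0,0} = 1
G(12) = mex{1,1} = 0
G(13) = mex{0,0} = 1
G(14) = mex{1,1} = 0
G(15) = mex{0,0} = 1
G(16) = mex{1,1} = 0
G(17) = mex{0,0} = 1
G(18) = mex{1,1} = 0
G(19) = mex{0,0} = 1
G(20) = mex{1,1} = 0
G(21) = mex{0,0} = 1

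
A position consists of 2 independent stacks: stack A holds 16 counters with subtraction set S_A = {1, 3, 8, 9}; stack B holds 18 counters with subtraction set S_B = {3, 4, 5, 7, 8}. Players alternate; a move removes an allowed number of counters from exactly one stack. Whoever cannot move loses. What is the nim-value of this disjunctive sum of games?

2

Stack A, S = {1, 3, 8, 9}:
n :  0  1  2  3  4  5  6  7  8  9 10 11 12 13 14 15 16
G :  0  1  0  1  0  1  0  1  2  3  2  3  2  3  2  3  0
G_A(16) = 0.
Stack B, S = {3, 4, 5, 7, 8}:
G(0) = 0
G(1) = mex{} = 0
G(2) = mex{} = 0
G(3) = mex{0} = 1
G(4) = mex{0,0} = 1
G(5) = mex{0,0,0} = 1
G(6) = mex{1,0,0} = 2
G(7) = mex{1,1,0,0} = 2
G(8) = mex{1,1,1,0,0} = 2
G(9) = mex{2,1,1,0,0} = 3
G(10) = mex{2,2,1,1,0} = 3
G(11) = mex{2,2,2,1,1} = 0
G(12) = mex{3,2,2,1,1} = 0
G(13) = mex{3,3,2,2,1} = 0
G(14) = mex{0,3,3,2,2} = 1
G(15) = mex{0,0,3,2,2} = 1
G(16) = mex{0,0,0,3,2} = 1
G(17) = mex{1,0,0,3,3} = 2
G(18) = mex{1,1,0,0,3} = 2
G_B(18) = 2.
Combined Grundy value = 0 ⊕ 2 = 2.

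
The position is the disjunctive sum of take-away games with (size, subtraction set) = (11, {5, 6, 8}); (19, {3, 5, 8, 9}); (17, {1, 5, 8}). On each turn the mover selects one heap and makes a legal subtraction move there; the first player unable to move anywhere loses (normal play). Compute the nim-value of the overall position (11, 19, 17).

0

Heap A, S = {5, 6, 8}:
n :  0  1  2  3  4  5  6  7  8  9 10 11
G :  0  0  0  0  0  1  1  1  1  1  2  2
G_A(11) = 2.
Heap B, S = {3, 5, 8, 9}:
n :  0  1  2  3  4  5  6  7  8  9 10 11 12 13 14 15 16 17 18 19
G :  0  0  0  1  1  1  2  2  2  3  3  3  0  0  0  1  1  1  2  2
G_B(19) = 2.
Heap C, S = {1, 5, 8}:
n :  0  1  2  3  4  5  6  7  8  9 10 11 12 13 14 15 16 17
G :  0  1  0  1  0  1  0  1  2  3  2  3  2  0  1  0  1  0
G_C(17) = 0.
Combined Grundy value = 2 ⊕ 2 ⊕ 0 = 0.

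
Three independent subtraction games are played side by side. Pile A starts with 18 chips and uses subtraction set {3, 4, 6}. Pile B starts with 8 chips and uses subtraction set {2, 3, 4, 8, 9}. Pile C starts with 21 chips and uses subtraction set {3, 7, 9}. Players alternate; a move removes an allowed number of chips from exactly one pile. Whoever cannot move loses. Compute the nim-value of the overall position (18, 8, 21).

0

Pile A, S = {3, 4, 6}:
n :  0  1  2  3  4  5  6  7  8  9 10 11 12 13 14 15 16 17 18
G :  0  0  0  1  1  1  2  2  2  0  0  0  1  1  1  2  2  2  0
G_A(18) = 0.
Pile B, S = {2, 3, 4, 8, 9}:
G(0) = 0
G(1) = mex{} = 0
G(2) = mex{0} = 1
G(3) = mex{0,0} = 1
G(4) = mex{1,0,0} = 2
G(5) = mex{1,1,0} = 2
G(6) = mex{2,1,1} = 0
G(7) = mex{2,2,1} = 0
G(8) = mex{0,2,2,0} = 1
G_B(8) = 1.
Pile C, S = {3, 7, 9}:
n :  0  1  2  3  4  5  6  7  8  9 10 11 12 13 14 15 16 17 18 19 20 21
G :  0  0  0  1  1  1  0  2  2  1  3  3  0  2  0  1  0  1  0  1  0  1
G_C(21) = 1.
Combined Grundy value = 0 ⊕ 1 ⊕ 1 = 0.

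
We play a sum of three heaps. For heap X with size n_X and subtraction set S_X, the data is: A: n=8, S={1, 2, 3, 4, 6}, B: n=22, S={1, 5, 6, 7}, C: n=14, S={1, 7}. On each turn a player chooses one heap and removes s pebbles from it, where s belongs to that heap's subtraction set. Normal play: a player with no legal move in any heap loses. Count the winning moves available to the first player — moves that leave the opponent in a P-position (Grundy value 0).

Heap A, S = {1, 2, 3, 4, 6}:
G(0) = 0
G(1) = mex{0} = 1
G(2) = mex{1,0} = 2
G(3) = mex{2,1,0} = 3
G(4) = mex{3,2,1,0} = 4
G(5) = mex{4,3,2,1} = 0
G(6) = mex{0,4,3,2,0} = 1
G(7) = mex{1,0,4,3,1} = 2
G(8) = mex{2,1,0,4,2} = 3
G_A(8) = 3.
Heap B, S = {1, 5, 6, 7}:
G(0) = 0
G(1) = mex{0} = 1
G(2) = mex{1} = 0
G(3) = mex{0} = 1
G(4) = mex{1} = 0
G(5) = mex{0,0} = 1
G(6) = mex{1,1,0} = 2
G(7) = mex{2,0,1,0} = 3
G(8) = mex{3,1,0,1} = 2
G(9) = mex{2,0,1,0} = 3
G(10) = mex{3,1,0,1} = 2
G(11) = mex{2,2,1,0} = 3
G(12) = mex{3,3,2,1} = 0
G(13) = mex{0,2,3,2} = 1
G(14) = mex{1,3,2,3} = 0
G(15) = mex{0,2,3,2} = 1
G(16) = mex{1,3,2,3} = 0
G(17) = mex{0,0,3,2} = 1
G(18) = mex{1,1,0,3} = 2
G(19) = mex{2,0,1,0} = 3
G(20) = mex{3,1,0,1} = 2
G(21) = mex{2,0,1,0} = 3
G(22) = mex{3,1,0,1} = 2
G_B(22) = 2.
Heap C, S = {1, 7}:
G(0) = 0
G(1) = mex{0} = 1
G(2) = mex{1} = 0
G(3) = mex{0} = 1
G(4) = mex{1} = 0
G(5) = mex{0} = 1
G(6) = mex{1} = 0
G(7) = mex{0,0} = 1
G(8) = mex{1,1} = 0
G(9) = mex{0,0} = 1
G(10) = mex{1,1} = 0
G(11) = mex{0,0} = 1
G(12) = mex{1,1} = 0
G(13) = mex{0,0} = 1
G(14) = mex{1,1} = 0
G_C(14) = 0.
Combined Grundy value = 3 ⊕ 2 ⊕ 0 = 1.
A winning move leaves total XOR = 0, i.e. changes one component's Grundy value g to g ⊕ X where X is the current total.
Heap A: need g' = 3⊕1 = 2. Options: 8−1→G=2, 8−2→G=1, 8−3→G=0, 8−4→G=4, 8−6→G=2. Hits: 2.
Heap B: need g' = 2⊕1 = 3. Options: 22−1→G=3, 22−5→G=1, 22−6→G=0, 22−7→G=1. Hits: 1.
Heap C: need g' = 0⊕1 = 1. Options: 14−1→G=1, 14−7→G=1. Hits: 2.

5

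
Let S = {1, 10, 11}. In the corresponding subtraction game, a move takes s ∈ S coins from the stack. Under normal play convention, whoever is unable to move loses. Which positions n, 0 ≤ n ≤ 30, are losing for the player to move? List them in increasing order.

G(0) = 0
G(1) = mex{0} = 1
G(2) = mex{1} = 0
G(3) = mex{0} = 1
G(4) = mex{1} = 0
G(5) = mex{0} = 1
G(6) = mex{1} = 0
G(7) = mex{0} = 1
G(8) = mex{1} = 0
G(9) = mex{0} = 1
G(10) = mex{1,0} = 2
G(11) = mex{2,1,0} = 3
G(12) = mex{3,0,1} = 2
G(13) = mex{2,1,0} = 3
G(14) = mex{3,0,1} = 2
G(15) = mex{2,1,0} = 3
G(16) = mex{3,0,1} = 2
G(17) = mex{2,1,0} = 3
G(18) = mex{3,0,1} = 2
G(19) = mex{2,1,0} = 3
G(20) = mex{3,2,1} = 0
G(21) = mex{0,3,2} = 1
G(22) = mex{1,2,3} = 0
G(23) = mex{0,3,2} = 1
G(24) = mex{1,2,3} = 0
G(25) = mex{0,3,2} = 1
G(26) = mex{1,2,3} = 0
G(27) = mex{0,3,2} = 1
G(28) = mex{1,2,3} = 0
G(29) = mex{0,3,2} = 1
G(30) = mex{1,0,3} = 2
P-positions are exactly the n with G(n) = 0.

0, 2, 4, 6, 8, 20, 22, 24, 26, 28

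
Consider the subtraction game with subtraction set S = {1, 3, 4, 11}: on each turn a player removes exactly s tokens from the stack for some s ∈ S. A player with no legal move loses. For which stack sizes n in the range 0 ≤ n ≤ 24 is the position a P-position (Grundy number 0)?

0, 2, 7, 9, 14, 16, 21, 23

G(0) = 0
G(1) = mex{0} = 1
G(2) = mex{1} = 0
G(3) = mex{0,0} = 1
G(4) = mex{1,1,0} = 2
G(5) = mex{2,0,1} = 3
G(6) = mex{3,1,0} = 2
G(7) = mex{2,2,1} = 0
G(8) = mex{0,3,2} = 1
G(9) = mex{1,2,3} = 0
G(10) = mex{0,0,2} = 1
G(11) = mex{1,1,0,0} = 2
G(12) = mex{2,0,1,1} = 3
G(13) = mex{3,1,0,0} = 2
G(14) = mex{2,2,1,1} = 0
G(15) = mex{0,3,2,2} = 1
G(16) = mex{1,2,3,3} = 0
G(17) = mex{0,0,2,2} = 1
G(18) = mex{1,1,0,0} = 2
G(19) = mex{2,0,1,1} = 3
G(20) = mex{3,1,0,0} = 2
G(21) = mex{2,2,1,1} = 0
G(22) = mex{0,3,2,2} = 1
G(23) = mex{1,2,3,3} = 0
G(24) = mex{0,0,2,2} = 1
P-positions are exactly the n with G(n) = 0.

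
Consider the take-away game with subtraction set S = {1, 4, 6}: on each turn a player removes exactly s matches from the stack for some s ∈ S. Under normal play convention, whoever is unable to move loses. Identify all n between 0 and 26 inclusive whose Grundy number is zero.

G(0) = 0
G(1) = mex{0} = 1
G(2) = mex{1} = 0
G(3) = mex{0} = 1
G(4) = mex{1,0} = 2
G(5) = mex{2,1} = 0
G(6) = mex{0,0,0} = 1
G(7) = mex{1,1,1} = 0
G(8) = mex{0,2,0} = 1
G(9) = mex{1,0,1} = 2
G(10) = mex{2,1,2} = 0
G(11) = mex{0,0,0} = 1
G(12) = mex{1,1,1} = 0
G(13) = mex{0,2,0} = 1
G(14) = mex{1,0,1} = 2
G(15) = mex{2,1,2} = 0
G(16) = mex{0,0,0} = 1
G(17) = mex{1,1,1} = 0
G(18) = mex{0,2,0} = 1
G(19) = mex{1,0,1} = 2
G(20) = mex{2,1,2} = 0
G(21) = mex{0,0,0} = 1
G(22) = mex{1,1,1} = 0
G(23) = mex{0,2,0} = 1
G(24) = mex{1,0,1} = 2
G(25) = mex{2,1,2} = 0
G(26) = mex{0,0,0} = 1
P-positions are exactly the n with G(n) = 0.

0, 2, 5, 7, 10, 12, 15, 17, 20, 22, 25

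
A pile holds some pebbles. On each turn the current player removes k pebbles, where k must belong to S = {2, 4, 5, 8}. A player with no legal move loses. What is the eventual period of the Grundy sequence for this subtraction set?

3

G(0) = 0
G(1) = mex{} = 0
G(2) = mex{0} = 1
G(3) = mex{0} = 1
G(4) = mex{1,0} = 2
G(5) = mex{1,0,0} = 2
G(6) = mex{2,1,0} = 3
G(7) = mex{2,1,1} = 0
G(8) = mex{3,2,1,0} = 4
G(9) = mex{0,2,2,0} = 1
G(10) = mex{4,3,2,1} = 0
G(11) = mex{1,0,3,1} = 2
G(12) = mex{0,4,0,2} = 1
G(13) = mex{2,1,4,2} = 0
G(14) = mex{1,0,1,3} = 2
G(15) = mex{0,2,0,0} = 1
G(16) = mex{2,1,2,4} = 0
G(17) = mex{1,0,1,1} = 2
G(18) = mex{0,2,0,0} = 1
G(19) = mex{2,1,2,2} = 0
G(20) = mex{1,0,1,1} = 2
G(21) = mex{0,2,0,0} = 1
From n = 9 onward G(n+3) = G(n); since this holds over max(S) = 8 consecutive positions the period is 3 (pre-period 9).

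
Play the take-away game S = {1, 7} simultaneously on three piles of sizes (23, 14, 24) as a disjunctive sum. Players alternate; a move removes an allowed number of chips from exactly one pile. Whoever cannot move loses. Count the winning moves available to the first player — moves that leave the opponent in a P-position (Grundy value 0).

6

All piles use S = {1, 7}:
G(0) = 0
G(1) = mex{0} = 1
G(2) = mex{1} = 0
G(3) = mex{0} = 1
G(4) = mex{1} = 0
G(5) = mex{0} = 1
G(6) = mex{1} = 0
G(7) = mex{0,0} = 1
G(8) = mex{1,1} = 0
G(9) = mex{0,0} = 1
G(10) = mex{1,1} = 0
G(11) = mex{0,0} = 1
G(12) = mex{1,1} = 0
G(13) = mex{0,0} = 1
G(14) = mex{1,1} = 0
G(15) = mex{0,0} = 1
G(16) = mex{1,1} = 0
G(17) = mex{0,0} = 1
G(18) = mex{1,1} = 0
G(19) = mex{0,0} = 1
G(20) = mex{1,1} = 0
G(21) = mex{0,0} = 1
G(22) = mex{1,1} = 0
G(23) = mex{0,0} = 1
G(24) = mex{1,1} = 0
Pile A: G(23) = 1.
Pile B: G(14) = 0.
Pile C: G(24) = 0.
Combined Grundy value = 1 ⊕ 0 ⊕ 0 = 1.
A winning move leaves total XOR = 0, i.e. changes one component's Grundy value g to g ⊕ X where X is the current total.
Pile A: need g' = 1⊕1 = 0. Options: 23−1→G=0, 23−7→G=0. Hits: 2.
Pile B: need g' = 0⊕1 = 1. Options: 14−1→G=1, 14−7→G=1. Hits: 2.
Pile C: need g' = 0⊕1 = 1. Options: 24−1→G=1, 24−7→G=1. Hits: 2.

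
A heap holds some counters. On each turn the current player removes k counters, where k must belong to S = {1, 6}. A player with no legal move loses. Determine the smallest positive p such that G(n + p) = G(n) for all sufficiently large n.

G(0) = 0
G(1) = mex{0} = 1
G(2) = mex{1} = 0
G(3) = mex{0} = 1
G(4) = mex{1} = 0
G(5) = mex{0} = 1
G(6) = mex{1,0} = 2
G(7) = mex{2,1} = 0
G(8) = mex{0,0} = 1
G(9) = mex{1,1} = 0
G(10) = mex{0,0} = 1
G(11) = mex{1,1} = 0
G(12) = mex{0,2} = 1
G(13) = mex{1,0} = 2
G(14) = mex{2,1} = 0
G(15) = mex{0,0} = 1
G(n+7) = G(n) holds for n = 0,…,5 (a full window of length max(S) = 6), so the sequence is purely periodic with period 7.

7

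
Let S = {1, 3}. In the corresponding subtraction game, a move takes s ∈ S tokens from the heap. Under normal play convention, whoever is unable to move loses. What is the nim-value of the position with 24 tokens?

G(0) = 0
G(1) = mex{0} = 1
G(2) = mex{1} = 0
G(3) = mex{0,0} = 1
G(4) = mex{1,1} = 0
G(5) = mex{0,0} = 1
G(6) = mex{1,1} = 0
G(7) = mex{0,0} = 1
G(8) = mex{1,1} = 0
G(9) = mex{0,0} = 1
G(10) = mex{1,1} = 0
G(11) = mex{0,0} = 1
G(12) = mex{1,1} = 0
G(13) = mex{0,0} = 1
G(14) = mex{1,1} = 0
G(15) = mex{0,0} = 1
G(16) = mex{1,1} = 0
G(17) = mex{0,0} = 1
G(18) = mex{1,1} = 0
G(19) = mex{0,0} = 1
G(20) = mex{1,1} = 0
G(21) = mex{0,0} = 1
G(22) = mex{1,1} = 0
G(23) = mex{0,0} = 1
G(24) = mex{1,1} = 0

0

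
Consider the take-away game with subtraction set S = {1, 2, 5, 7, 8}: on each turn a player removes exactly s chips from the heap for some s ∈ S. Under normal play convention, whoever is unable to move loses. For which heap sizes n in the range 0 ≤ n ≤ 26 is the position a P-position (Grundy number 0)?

0, 3, 6, 9, 12, 15, 18, 21, 24

G(0) = 0
G(1) = mex{0} = 1
G(2) = mex{1,0} = 2
G(3) = mex{2,1} = 0
G(4) = mex{0,2} = 1
G(5) = mex{1,0,0} = 2
G(6) = mex{2,1,1} = 0
G(7) = mex{0,2,2,0} = 1
G(8) = mex{1,0,0,1,0} = 2
G(9) = mex{2,1,1,2,1} = 0
G(10) = mex{0,2,2,0,2} = 1
G(11) = mex{1,0,0,1,0} = 2
G(12) = mex{2,1,1,2,1} = 0
G(13) = mex{0,2,2,0,2} = 1
G(14) = mex{1,0,0,1,0} = 2
G(15) = mex{2,1,1,2,1} = 0
G(16) = mex{0,2,2,0,2} = 1
G(17) = mex{1,0,0,1,0} = 2
G(18) = mex{2,1,1,2,1} = 0
G(19) = mex{0,2,2,0,2} = 1
G(20) = mex{1,0,0,1,0} = 2
G(21) = mex{2,1,1,2,1} = 0
G(22) = mex{0,2,2,0,2} = 1
G(23) = mex{1,0,0,1,0} = 2
G(24) = mex{2,1,1,2,1} = 0
G(25) = mex{0,2,2,0,2} = 1
G(26) = mex{1,0,0,1,0} = 2
P-positions are exactly the n with G(n) = 0.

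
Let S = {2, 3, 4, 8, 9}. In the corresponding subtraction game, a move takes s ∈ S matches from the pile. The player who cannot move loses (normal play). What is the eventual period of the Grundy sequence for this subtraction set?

6

G(0) = 0
G(1) = mex{} = 0
G(2) = mex{0} = 1
G(3) = mex{0,0} = 1
G(4) = mex{1,0,0} = 2
G(5) = mex{1,1,0} = 2
G(6) = mex{2,1,1} = 0
G(7) = mex{2,2,1} = 0
G(8) = mex{0,2,2,0} = 1
G(9) = mex{0,0,2,0,0} = 1
G(10) = mex{1,0,0,1,0} = 2
G(11) = mex{1,1,0,1,1} = 2
G(12) = mex{2,1,1,2,1} = 0
G(13) = mex{2,2,1,2,2} = 0
G(14) = mex{0,2,2,0,2} = 1
G(15) = mex{0,0,2,0,0} = 1
G(16) = mex{1,0,0,1,0} = 2
G(n+6) = G(n) holds for n = 0,…,8 (a full window of length max(S) = 9), so the sequence is purely periodic with period 6.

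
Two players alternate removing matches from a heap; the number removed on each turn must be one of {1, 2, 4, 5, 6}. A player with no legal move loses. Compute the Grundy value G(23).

0

G(0) = 0
G(1) = mex{0} = 1
G(2) = mex{1,0} = 2
G(3) = mex{2,1} = 0
G(4) = mex{0,2,0} = 1
G(5) = mex{1,0,1,0} = 2
G(6) = mex{2,1,2,1,0} = 3
G(7) = mex{3,2,0,2,1} = 4
G(8) = mex{4,3,1,0,2} = 5
G(9) = mex{5,4,2,1,0} = 3
G(10) = mex{3,5,3,2,1} = 0
G(11) = mex{0,3,4,3,2} = 1
G(12) = mex{1,0,5,4,3} = 2
G(13) = mex{2,1,3,5,4} = 0
G(14) = mex{0,2,0,3,5} = 1
G(15) = mex{1,0,1,0,3} = 2
G(16) = mex{2,1,2,1,0} = 3
G(17) = mex{3,2,0,2,1} = 4
G(18) = mex{4,3,1,0,2} = 5
G(19) = mex{5,4,2,1,0} = 3
G(20) = mex{3,5,3,2,1} = 0
G(21) = mex{0,3,4,3,2} = 1
G(22) = mex{1,0,5,4,3} = 2
G(23) = mex{2,1,3,5,4} = 0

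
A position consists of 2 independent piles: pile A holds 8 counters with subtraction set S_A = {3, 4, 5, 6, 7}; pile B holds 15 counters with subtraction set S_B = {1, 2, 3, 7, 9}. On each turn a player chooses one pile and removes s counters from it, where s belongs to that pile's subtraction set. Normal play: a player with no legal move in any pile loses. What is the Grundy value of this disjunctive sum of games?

Pile A, S = {3, 4, 5, 6, 7}:
n : 0 1 2 3 4 5 6 7 8
G : 0 0 0 1 1 1 2 2 2
G_A(8) = 2.
Pile B, S = {1, 2, 3, 7, 9}:
n :  0  1  2  3  4  5  6  7  8  9 10 11 12 13 14 15
G :  0  1  2  3  0  1  2  3  0  1  2  3  0  1  2  3
G_B(15) = 3.
Combined Grundy value = 2 ⊕ 3 = 1.

1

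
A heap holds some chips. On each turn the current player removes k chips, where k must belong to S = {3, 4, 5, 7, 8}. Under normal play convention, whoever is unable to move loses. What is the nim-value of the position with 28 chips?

2

n :  0  1  2  3  4  5  6  7  8  9 10 11 12 13 14 15 16 17 18 19 20 21 22 23 24 25 26 27 28
G :  0  0  0  1  1  1  2  2  2  3  3  0  0  0  1  1  1  2  2  2  3  3  0  0  0  1  1  1  2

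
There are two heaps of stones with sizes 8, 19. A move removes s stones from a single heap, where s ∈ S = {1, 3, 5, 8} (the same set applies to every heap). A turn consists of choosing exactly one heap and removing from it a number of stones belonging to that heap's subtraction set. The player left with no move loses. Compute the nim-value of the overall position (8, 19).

All heaps use S = {1, 3, 5, 8}:
G(0) = 0
G(1) = mex{0} = 1
G(2) = mex{1} = 0
G(3) = mex{0,0} = 1
G(4) = mex{1,1} = 0
G(5) = mex{0,0,0} = 1
G(6) = mex{1,1,1} = 0
G(7) = mex{0,0,0} = 1
G(8) = mex{1,1,1,0} = 2
G(9) = mex{2,0,0,1} = 3
G(10) = mex{3,1,1,0} = 2
G(11) = mex{2,2,0,1} = 3
G(12) = mex{3,3,1,0} = 2
G(13) = mex{2,2,2,1} = 0
G(14) = mex{0,3,3,0} = 1
G(15) = mex{1,2,2,1} = 0
G(16) = mex{0,0,3,2} = 1
G(17) = mex{1,1,2,3} = 0
G(18) = mex{0,0,0,2} = 1
G(19) = mex{1,1,1,3} = 0
Heap A: G(8) = 2.
Heap B: G(19) = 0.
Combined Grundy value = 2 ⊕ 0 = 2.

2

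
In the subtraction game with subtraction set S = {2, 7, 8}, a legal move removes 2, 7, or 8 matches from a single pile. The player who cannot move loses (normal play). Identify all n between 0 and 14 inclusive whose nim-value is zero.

G(0) = 0
G(1) = mex{} = 0
G(2) = mex{0} = 1
G(3) = mex{0} = 1
G(4) = mex{1} = 0
G(5) = mex{1} = 0
G(6) = mex{0} = 1
G(7) = mex{0,0} = 1
G(8) = mex{1,0,0} = 2
G(9) = mex{1,1,0} = 2
G(10) = mex{2,1,1} = 0
G(11) = mex{2,0,1} = 3
G(12) = mex{0,0,0} = 1
G(13) = mex{3,1,0} = 2
G(14) = mex{1,1,1} = 0
P-positions are exactly the n with G(n) = 0.

0, 1, 4, 5, 10, 14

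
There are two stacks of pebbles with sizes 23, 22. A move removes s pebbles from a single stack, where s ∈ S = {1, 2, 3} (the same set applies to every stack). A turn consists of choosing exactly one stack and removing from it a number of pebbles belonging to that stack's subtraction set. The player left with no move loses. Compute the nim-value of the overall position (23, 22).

1

All stacks use S = {1, 2, 3}:
n :  0  1  2  3  4  5  6  7  8  9 10 11 12 13 14 15 16 17 18 19 20 21 22 23
G :  0  1  2  3  0  1  2  3  0  1  2  3  0  1  2  3  0  1  2  3  0  1  2  3
Stack A: G(23) = 3.
Stack B: G(22) = 2.
Combined Grundy value = 3 ⊕ 2 = 1.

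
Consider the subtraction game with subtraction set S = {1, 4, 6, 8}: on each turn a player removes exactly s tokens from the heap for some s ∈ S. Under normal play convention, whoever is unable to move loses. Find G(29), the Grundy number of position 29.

n :  0  1  2  3  4  5  6  7  8  9 10 11 12 13 14 15 16 17 18 19 20 21 22 23 24 25 26 27 28 29
G :  0  1  0  1  2  0  1  0  1  2  3  2  0  1  0  1  2  0  1  0  1  2  3  2  0  1  0  1  2  0

0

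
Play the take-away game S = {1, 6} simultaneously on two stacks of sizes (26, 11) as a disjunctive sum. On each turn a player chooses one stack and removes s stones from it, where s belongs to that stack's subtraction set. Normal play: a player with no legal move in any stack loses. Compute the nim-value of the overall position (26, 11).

All stacks use S = {1, 6}:
G(0) = 0
G(1) = mex{0} = 1
G(2) = mex{1} = 0
G(3) = mex{0} = 1
G(4) = mex{1} = 0
G(5) = mex{0} = 1
G(6) = mex{1,0} = 2
G(7) = mex{2,1} = 0
G(8) = mex{0,0} = 1
G(9) = mex{1,1} = 0
G(10) = mex{0,0} = 1
G(11) = mex{1,1} = 0
G(12) = mex{0,2} = 1
G(13) = mex{1,0} = 2
G(14) = mex{2,1} = 0
G(15) = mex{0,0} = 1
G(16) = mex{1,1} = 0
G(17) = mex{0,0} = 1
G(18) = mex{1,1} = 0
G(19) = mex{0,2} = 1
G(20) = mex{1,0} = 2
G(21) = mex{2,1} = 0
G(22) = mex{0,0} = 1
G(23) = mex{1,1} = 0
G(24) = mex{0,0} = 1
G(25) = mex{1,1} = 0
G(26) = mex{0,2} = 1
Stack A: G(26) = 1.
Stack B: G(11) = 0.
Combined Grundy value = 1 ⊕ 0 = 1.

1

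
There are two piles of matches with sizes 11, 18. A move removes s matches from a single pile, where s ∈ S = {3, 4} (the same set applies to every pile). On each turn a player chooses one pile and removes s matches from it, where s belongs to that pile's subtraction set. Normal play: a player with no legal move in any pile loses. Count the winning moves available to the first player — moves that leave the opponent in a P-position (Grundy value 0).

0

All piles use S = {3, 4}:
G(0) = 0
G(1) = mex{} = 0
G(2) = mex{} = 0
G(3) = mex{0} = 1
G(4) = mex{0,0} = 1
G(5) = mex{0,0} = 1
G(6) = mex{1,0} = 2
G(7) = mex{1,1} = 0
G(8) = mex{1,1} = 0
G(9) = mex{2,1} = 0
G(10) = mex{0,2} = 1
G(11) = mex{0,0} = 1
G(12) = mex{0,0} = 1
G(13) = mex{1,0} = 2
G(14) = mex{1,1} = 0
G(15) = mex{1,1} = 0
G(16) = mex{2,1} = 0
G(17) = mex{0,2} = 1
G(18) = mex{0,0} = 1
Pile A: G(11) = 1.
Pile B: G(18) = 1.
Combined Grundy value = 1 ⊕ 1 = 0.
A winning move leaves total XOR = 0, i.e. changes one component's Grundy value g to g ⊕ X where X is the current total.
Pile A: target g' = 1⊕0 = 1, but every legal move changes the Grundy value (mex property), so 0 moves.
Pile B: target g' = 1⊕0 = 1, but every legal move changes the Grundy value (mex property), so 0 moves.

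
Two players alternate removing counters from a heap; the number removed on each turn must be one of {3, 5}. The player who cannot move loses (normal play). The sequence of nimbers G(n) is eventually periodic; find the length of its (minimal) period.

8

n :  0  1  2  3  4  5  6  7  8  9 10 11 12 13 14 15 16 17
G :  0  0  0  1  1  1  2  2  0  0  0  1  1  1  2  2  0  0
G(n+8) = G(n) holds for n = 0,…,4 (a full window of length max(S) = 5), so the sequence is purely periodic with period 8.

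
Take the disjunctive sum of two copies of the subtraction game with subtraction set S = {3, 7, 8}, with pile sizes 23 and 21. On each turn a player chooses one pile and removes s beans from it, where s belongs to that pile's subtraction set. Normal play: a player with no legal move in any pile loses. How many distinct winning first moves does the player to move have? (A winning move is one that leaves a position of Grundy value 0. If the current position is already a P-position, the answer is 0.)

3

All piles use S = {3, 7, 8}:
G(0) = 0
G(1) = mex{} = 0
G(2) = mex{} = 0
G(3) = mex{0} = 1
G(4) = mex{0} = 1
G(5) = mex{0} = 1
G(6) = mex{1} = 0
G(7) = mex{1,0} = 2
G(8) = mex{1,0,0} = 2
G(9) = mex{0,0,0} = 1
G(10) = mex{2,1,0} = 3
G(11) = mex{2,1,1} = 0
G(12) = mex{1,1,1} = 0
G(13) = mex{3,0,1} = 2
G(14) = mex{0,2,0} = 1
G(15) = mex{0,2,2} = 1
G(16) = mex{2,1,2} = 0
G(17) = mex{1,3,1} = 0
G(18) = mex{1,0,3} = 2
G(19) = mex{0,0,0} = 1
G(20) = mex{0,2,0} = 1
G(21) = mex{2,1,2} = 0
G(22) = mex{1,1,1} = 0
G(23) = mex{1,0,1} = 2
Pile A: G(23) = 2.
Pile B: G(21) = 0.
Combined Grundy value = 2 ⊕ 0 = 2.
A winning move leaves total XOR = 0, i.e. changes one component's Grundy value g to g ⊕ X where X is the current total.
Pile A: need g' = 2⊕2 = 0. Options: 23−3→G=1, 23−7→G=0, 23−8→G=1. Hits: 1.
Pile B: need g' = 0⊕2 = 2. Options: 21−3→G=2, 21−7→G=1, 21−8→G=2. Hits: 2.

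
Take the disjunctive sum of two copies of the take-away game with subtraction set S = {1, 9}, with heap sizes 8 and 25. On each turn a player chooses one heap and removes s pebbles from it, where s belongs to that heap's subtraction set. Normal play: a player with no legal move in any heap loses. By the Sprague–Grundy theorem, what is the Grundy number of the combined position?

All heaps use S = {1, 9}:
n :  0  1  2  3  4  5  6  7  8  9 10 11 12 13 14 15 16 17 18 19 20 21 22 23 24 25
G :  0  1  0  1  0  1  0  1  0  1  0  1  0  1  0  1  0  1  0  1  0  1  0  1  0  1
Heap A: G(8) = 0.
Heap B: G(25) = 1.
Combined Grundy value = 0 ⊕ 1 = 1.

1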